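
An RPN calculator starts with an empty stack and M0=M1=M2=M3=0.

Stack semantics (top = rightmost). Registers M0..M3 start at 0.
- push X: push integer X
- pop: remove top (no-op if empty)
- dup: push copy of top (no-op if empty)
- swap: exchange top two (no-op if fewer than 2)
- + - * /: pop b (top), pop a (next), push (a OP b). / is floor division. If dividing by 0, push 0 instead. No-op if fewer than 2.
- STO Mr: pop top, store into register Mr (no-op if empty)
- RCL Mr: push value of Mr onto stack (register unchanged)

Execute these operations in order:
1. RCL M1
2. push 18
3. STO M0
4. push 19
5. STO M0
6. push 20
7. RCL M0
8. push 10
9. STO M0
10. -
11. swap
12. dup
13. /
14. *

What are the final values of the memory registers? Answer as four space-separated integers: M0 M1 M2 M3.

Answer: 10 0 0 0

Derivation:
After op 1 (RCL M1): stack=[0] mem=[0,0,0,0]
After op 2 (push 18): stack=[0,18] mem=[0,0,0,0]
After op 3 (STO M0): stack=[0] mem=[18,0,0,0]
After op 4 (push 19): stack=[0,19] mem=[18,0,0,0]
After op 5 (STO M0): stack=[0] mem=[19,0,0,0]
After op 6 (push 20): stack=[0,20] mem=[19,0,0,0]
After op 7 (RCL M0): stack=[0,20,19] mem=[19,0,0,0]
After op 8 (push 10): stack=[0,20,19,10] mem=[19,0,0,0]
After op 9 (STO M0): stack=[0,20,19] mem=[10,0,0,0]
After op 10 (-): stack=[0,1] mem=[10,0,0,0]
After op 11 (swap): stack=[1,0] mem=[10,0,0,0]
After op 12 (dup): stack=[1,0,0] mem=[10,0,0,0]
After op 13 (/): stack=[1,0] mem=[10,0,0,0]
After op 14 (*): stack=[0] mem=[10,0,0,0]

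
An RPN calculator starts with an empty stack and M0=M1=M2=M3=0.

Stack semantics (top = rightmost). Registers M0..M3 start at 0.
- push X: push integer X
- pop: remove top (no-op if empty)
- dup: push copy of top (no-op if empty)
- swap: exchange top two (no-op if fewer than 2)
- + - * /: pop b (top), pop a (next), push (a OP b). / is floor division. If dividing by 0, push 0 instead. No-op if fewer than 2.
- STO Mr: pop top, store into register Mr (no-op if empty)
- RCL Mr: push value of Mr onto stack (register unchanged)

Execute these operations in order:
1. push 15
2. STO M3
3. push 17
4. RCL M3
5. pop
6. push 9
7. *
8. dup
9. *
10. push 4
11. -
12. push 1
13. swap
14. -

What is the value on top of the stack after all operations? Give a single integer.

After op 1 (push 15): stack=[15] mem=[0,0,0,0]
After op 2 (STO M3): stack=[empty] mem=[0,0,0,15]
After op 3 (push 17): stack=[17] mem=[0,0,0,15]
After op 4 (RCL M3): stack=[17,15] mem=[0,0,0,15]
After op 5 (pop): stack=[17] mem=[0,0,0,15]
After op 6 (push 9): stack=[17,9] mem=[0,0,0,15]
After op 7 (*): stack=[153] mem=[0,0,0,15]
After op 8 (dup): stack=[153,153] mem=[0,0,0,15]
After op 9 (*): stack=[23409] mem=[0,0,0,15]
After op 10 (push 4): stack=[23409,4] mem=[0,0,0,15]
After op 11 (-): stack=[23405] mem=[0,0,0,15]
After op 12 (push 1): stack=[23405,1] mem=[0,0,0,15]
After op 13 (swap): stack=[1,23405] mem=[0,0,0,15]
After op 14 (-): stack=[-23404] mem=[0,0,0,15]

Answer: -23404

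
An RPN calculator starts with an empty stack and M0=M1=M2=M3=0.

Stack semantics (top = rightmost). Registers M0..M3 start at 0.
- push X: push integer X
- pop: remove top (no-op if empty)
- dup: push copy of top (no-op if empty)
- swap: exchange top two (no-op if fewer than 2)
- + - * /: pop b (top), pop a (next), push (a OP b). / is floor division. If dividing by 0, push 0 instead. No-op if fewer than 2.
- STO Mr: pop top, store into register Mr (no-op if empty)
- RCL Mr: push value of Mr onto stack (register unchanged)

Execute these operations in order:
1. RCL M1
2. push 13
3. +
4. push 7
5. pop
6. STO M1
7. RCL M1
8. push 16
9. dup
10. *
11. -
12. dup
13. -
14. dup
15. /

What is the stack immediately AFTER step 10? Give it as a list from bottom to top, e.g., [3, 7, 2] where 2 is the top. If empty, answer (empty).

After op 1 (RCL M1): stack=[0] mem=[0,0,0,0]
After op 2 (push 13): stack=[0,13] mem=[0,0,0,0]
After op 3 (+): stack=[13] mem=[0,0,0,0]
After op 4 (push 7): stack=[13,7] mem=[0,0,0,0]
After op 5 (pop): stack=[13] mem=[0,0,0,0]
After op 6 (STO M1): stack=[empty] mem=[0,13,0,0]
After op 7 (RCL M1): stack=[13] mem=[0,13,0,0]
After op 8 (push 16): stack=[13,16] mem=[0,13,0,0]
After op 9 (dup): stack=[13,16,16] mem=[0,13,0,0]
After op 10 (*): stack=[13,256] mem=[0,13,0,0]

[13, 256]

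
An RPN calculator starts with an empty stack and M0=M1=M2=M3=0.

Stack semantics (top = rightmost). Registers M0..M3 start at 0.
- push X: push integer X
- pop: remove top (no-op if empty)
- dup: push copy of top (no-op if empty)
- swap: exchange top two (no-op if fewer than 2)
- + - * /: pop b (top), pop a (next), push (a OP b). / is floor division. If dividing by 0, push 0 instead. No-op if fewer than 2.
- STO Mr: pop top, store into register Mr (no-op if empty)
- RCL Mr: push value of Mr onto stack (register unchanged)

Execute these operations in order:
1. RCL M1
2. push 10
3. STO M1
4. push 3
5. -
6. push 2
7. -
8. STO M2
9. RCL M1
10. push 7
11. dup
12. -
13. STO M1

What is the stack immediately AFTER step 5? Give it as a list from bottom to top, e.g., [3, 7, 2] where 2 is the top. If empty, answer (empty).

After op 1 (RCL M1): stack=[0] mem=[0,0,0,0]
After op 2 (push 10): stack=[0,10] mem=[0,0,0,0]
After op 3 (STO M1): stack=[0] mem=[0,10,0,0]
After op 4 (push 3): stack=[0,3] mem=[0,10,0,0]
After op 5 (-): stack=[-3] mem=[0,10,0,0]

[-3]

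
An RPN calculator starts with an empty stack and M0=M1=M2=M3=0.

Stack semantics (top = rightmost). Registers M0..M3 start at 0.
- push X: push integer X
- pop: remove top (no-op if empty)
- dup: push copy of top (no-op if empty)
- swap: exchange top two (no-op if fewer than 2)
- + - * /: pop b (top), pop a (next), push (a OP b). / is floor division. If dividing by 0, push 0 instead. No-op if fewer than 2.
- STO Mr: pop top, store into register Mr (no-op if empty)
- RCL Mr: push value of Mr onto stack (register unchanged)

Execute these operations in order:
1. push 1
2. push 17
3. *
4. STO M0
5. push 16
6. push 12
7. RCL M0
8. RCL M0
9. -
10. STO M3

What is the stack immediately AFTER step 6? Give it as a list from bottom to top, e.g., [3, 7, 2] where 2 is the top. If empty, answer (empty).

After op 1 (push 1): stack=[1] mem=[0,0,0,0]
After op 2 (push 17): stack=[1,17] mem=[0,0,0,0]
After op 3 (*): stack=[17] mem=[0,0,0,0]
After op 4 (STO M0): stack=[empty] mem=[17,0,0,0]
After op 5 (push 16): stack=[16] mem=[17,0,0,0]
After op 6 (push 12): stack=[16,12] mem=[17,0,0,0]

[16, 12]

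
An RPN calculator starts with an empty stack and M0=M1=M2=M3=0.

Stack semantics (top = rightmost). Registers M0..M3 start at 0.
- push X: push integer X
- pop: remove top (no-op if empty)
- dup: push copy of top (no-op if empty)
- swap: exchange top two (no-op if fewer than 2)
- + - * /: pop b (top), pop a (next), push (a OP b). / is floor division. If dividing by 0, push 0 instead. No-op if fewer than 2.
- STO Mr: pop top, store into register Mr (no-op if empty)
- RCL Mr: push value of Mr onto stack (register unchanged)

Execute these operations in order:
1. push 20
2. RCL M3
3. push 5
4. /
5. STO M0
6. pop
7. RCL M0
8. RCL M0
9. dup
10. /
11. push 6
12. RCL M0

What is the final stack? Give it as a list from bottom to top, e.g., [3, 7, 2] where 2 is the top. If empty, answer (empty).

After op 1 (push 20): stack=[20] mem=[0,0,0,0]
After op 2 (RCL M3): stack=[20,0] mem=[0,0,0,0]
After op 3 (push 5): stack=[20,0,5] mem=[0,0,0,0]
After op 4 (/): stack=[20,0] mem=[0,0,0,0]
After op 5 (STO M0): stack=[20] mem=[0,0,0,0]
After op 6 (pop): stack=[empty] mem=[0,0,0,0]
After op 7 (RCL M0): stack=[0] mem=[0,0,0,0]
After op 8 (RCL M0): stack=[0,0] mem=[0,0,0,0]
After op 9 (dup): stack=[0,0,0] mem=[0,0,0,0]
After op 10 (/): stack=[0,0] mem=[0,0,0,0]
After op 11 (push 6): stack=[0,0,6] mem=[0,0,0,0]
After op 12 (RCL M0): stack=[0,0,6,0] mem=[0,0,0,0]

Answer: [0, 0, 6, 0]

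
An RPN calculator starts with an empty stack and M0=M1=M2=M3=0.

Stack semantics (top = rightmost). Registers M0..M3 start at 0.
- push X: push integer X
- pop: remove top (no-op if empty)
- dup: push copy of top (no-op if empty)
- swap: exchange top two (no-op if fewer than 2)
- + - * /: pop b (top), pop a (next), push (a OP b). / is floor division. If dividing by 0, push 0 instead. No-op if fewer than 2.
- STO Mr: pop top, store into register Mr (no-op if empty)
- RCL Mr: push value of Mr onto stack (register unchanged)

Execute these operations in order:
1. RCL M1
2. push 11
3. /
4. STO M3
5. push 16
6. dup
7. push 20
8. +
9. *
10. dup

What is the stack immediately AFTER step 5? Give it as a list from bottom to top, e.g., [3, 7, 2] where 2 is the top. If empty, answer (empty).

After op 1 (RCL M1): stack=[0] mem=[0,0,0,0]
After op 2 (push 11): stack=[0,11] mem=[0,0,0,0]
After op 3 (/): stack=[0] mem=[0,0,0,0]
After op 4 (STO M3): stack=[empty] mem=[0,0,0,0]
After op 5 (push 16): stack=[16] mem=[0,0,0,0]

[16]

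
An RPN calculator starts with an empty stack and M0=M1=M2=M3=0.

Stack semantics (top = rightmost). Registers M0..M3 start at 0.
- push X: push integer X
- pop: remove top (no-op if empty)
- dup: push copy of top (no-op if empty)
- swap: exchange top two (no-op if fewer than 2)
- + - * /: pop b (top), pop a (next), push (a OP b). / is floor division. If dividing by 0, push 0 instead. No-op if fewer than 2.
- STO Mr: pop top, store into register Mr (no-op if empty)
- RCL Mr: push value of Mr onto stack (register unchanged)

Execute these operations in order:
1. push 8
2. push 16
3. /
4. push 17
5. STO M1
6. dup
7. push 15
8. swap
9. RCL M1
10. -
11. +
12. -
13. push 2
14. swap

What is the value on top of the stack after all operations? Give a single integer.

Answer: 2

Derivation:
After op 1 (push 8): stack=[8] mem=[0,0,0,0]
After op 2 (push 16): stack=[8,16] mem=[0,0,0,0]
After op 3 (/): stack=[0] mem=[0,0,0,0]
After op 4 (push 17): stack=[0,17] mem=[0,0,0,0]
After op 5 (STO M1): stack=[0] mem=[0,17,0,0]
After op 6 (dup): stack=[0,0] mem=[0,17,0,0]
After op 7 (push 15): stack=[0,0,15] mem=[0,17,0,0]
After op 8 (swap): stack=[0,15,0] mem=[0,17,0,0]
After op 9 (RCL M1): stack=[0,15,0,17] mem=[0,17,0,0]
After op 10 (-): stack=[0,15,-17] mem=[0,17,0,0]
After op 11 (+): stack=[0,-2] mem=[0,17,0,0]
After op 12 (-): stack=[2] mem=[0,17,0,0]
After op 13 (push 2): stack=[2,2] mem=[0,17,0,0]
After op 14 (swap): stack=[2,2] mem=[0,17,0,0]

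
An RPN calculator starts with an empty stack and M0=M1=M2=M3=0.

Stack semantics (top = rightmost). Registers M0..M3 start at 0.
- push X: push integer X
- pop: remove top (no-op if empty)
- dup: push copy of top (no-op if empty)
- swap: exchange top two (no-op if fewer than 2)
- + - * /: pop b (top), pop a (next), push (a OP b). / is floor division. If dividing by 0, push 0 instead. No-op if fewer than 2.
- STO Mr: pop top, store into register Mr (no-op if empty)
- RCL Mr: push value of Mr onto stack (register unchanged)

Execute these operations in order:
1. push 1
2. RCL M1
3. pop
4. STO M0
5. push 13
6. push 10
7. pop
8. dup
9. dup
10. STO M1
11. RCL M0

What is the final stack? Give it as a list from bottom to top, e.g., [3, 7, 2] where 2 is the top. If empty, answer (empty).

Answer: [13, 13, 1]

Derivation:
After op 1 (push 1): stack=[1] mem=[0,0,0,0]
After op 2 (RCL M1): stack=[1,0] mem=[0,0,0,0]
After op 3 (pop): stack=[1] mem=[0,0,0,0]
After op 4 (STO M0): stack=[empty] mem=[1,0,0,0]
After op 5 (push 13): stack=[13] mem=[1,0,0,0]
After op 6 (push 10): stack=[13,10] mem=[1,0,0,0]
After op 7 (pop): stack=[13] mem=[1,0,0,0]
After op 8 (dup): stack=[13,13] mem=[1,0,0,0]
After op 9 (dup): stack=[13,13,13] mem=[1,0,0,0]
After op 10 (STO M1): stack=[13,13] mem=[1,13,0,0]
After op 11 (RCL M0): stack=[13,13,1] mem=[1,13,0,0]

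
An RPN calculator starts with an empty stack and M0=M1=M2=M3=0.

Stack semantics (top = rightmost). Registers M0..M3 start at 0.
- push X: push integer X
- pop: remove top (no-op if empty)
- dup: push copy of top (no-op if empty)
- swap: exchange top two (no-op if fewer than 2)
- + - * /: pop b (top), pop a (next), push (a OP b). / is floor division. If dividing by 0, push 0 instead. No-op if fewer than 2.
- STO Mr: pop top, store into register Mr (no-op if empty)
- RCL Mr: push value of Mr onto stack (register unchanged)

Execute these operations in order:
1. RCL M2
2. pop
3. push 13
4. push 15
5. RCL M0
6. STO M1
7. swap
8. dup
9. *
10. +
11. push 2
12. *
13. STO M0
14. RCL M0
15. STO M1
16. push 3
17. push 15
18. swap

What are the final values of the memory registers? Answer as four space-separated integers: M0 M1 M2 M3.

Answer: 368 368 0 0

Derivation:
After op 1 (RCL M2): stack=[0] mem=[0,0,0,0]
After op 2 (pop): stack=[empty] mem=[0,0,0,0]
After op 3 (push 13): stack=[13] mem=[0,0,0,0]
After op 4 (push 15): stack=[13,15] mem=[0,0,0,0]
After op 5 (RCL M0): stack=[13,15,0] mem=[0,0,0,0]
After op 6 (STO M1): stack=[13,15] mem=[0,0,0,0]
After op 7 (swap): stack=[15,13] mem=[0,0,0,0]
After op 8 (dup): stack=[15,13,13] mem=[0,0,0,0]
After op 9 (*): stack=[15,169] mem=[0,0,0,0]
After op 10 (+): stack=[184] mem=[0,0,0,0]
After op 11 (push 2): stack=[184,2] mem=[0,0,0,0]
After op 12 (*): stack=[368] mem=[0,0,0,0]
After op 13 (STO M0): stack=[empty] mem=[368,0,0,0]
After op 14 (RCL M0): stack=[368] mem=[368,0,0,0]
After op 15 (STO M1): stack=[empty] mem=[368,368,0,0]
After op 16 (push 3): stack=[3] mem=[368,368,0,0]
After op 17 (push 15): stack=[3,15] mem=[368,368,0,0]
After op 18 (swap): stack=[15,3] mem=[368,368,0,0]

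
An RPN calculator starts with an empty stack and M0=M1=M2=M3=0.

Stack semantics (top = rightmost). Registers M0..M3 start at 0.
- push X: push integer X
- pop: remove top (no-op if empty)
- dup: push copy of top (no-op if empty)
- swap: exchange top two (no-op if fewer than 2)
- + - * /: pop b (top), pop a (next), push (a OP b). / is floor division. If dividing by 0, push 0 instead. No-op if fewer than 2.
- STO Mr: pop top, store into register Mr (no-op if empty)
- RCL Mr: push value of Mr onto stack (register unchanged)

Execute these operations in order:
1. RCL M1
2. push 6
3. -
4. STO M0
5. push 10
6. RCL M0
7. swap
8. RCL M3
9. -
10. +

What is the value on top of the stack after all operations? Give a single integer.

After op 1 (RCL M1): stack=[0] mem=[0,0,0,0]
After op 2 (push 6): stack=[0,6] mem=[0,0,0,0]
After op 3 (-): stack=[-6] mem=[0,0,0,0]
After op 4 (STO M0): stack=[empty] mem=[-6,0,0,0]
After op 5 (push 10): stack=[10] mem=[-6,0,0,0]
After op 6 (RCL M0): stack=[10,-6] mem=[-6,0,0,0]
After op 7 (swap): stack=[-6,10] mem=[-6,0,0,0]
After op 8 (RCL M3): stack=[-6,10,0] mem=[-6,0,0,0]
After op 9 (-): stack=[-6,10] mem=[-6,0,0,0]
After op 10 (+): stack=[4] mem=[-6,0,0,0]

Answer: 4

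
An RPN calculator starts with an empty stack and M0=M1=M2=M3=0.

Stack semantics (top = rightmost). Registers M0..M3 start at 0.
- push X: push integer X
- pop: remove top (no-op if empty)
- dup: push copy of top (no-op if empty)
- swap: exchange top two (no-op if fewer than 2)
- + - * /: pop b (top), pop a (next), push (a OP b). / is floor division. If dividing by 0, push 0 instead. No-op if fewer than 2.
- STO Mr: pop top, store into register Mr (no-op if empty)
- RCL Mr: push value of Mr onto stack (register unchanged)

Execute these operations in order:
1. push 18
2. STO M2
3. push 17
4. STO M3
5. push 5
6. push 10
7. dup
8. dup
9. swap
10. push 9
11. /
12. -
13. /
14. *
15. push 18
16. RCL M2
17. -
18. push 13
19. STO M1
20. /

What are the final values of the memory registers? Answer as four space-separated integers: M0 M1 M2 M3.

After op 1 (push 18): stack=[18] mem=[0,0,0,0]
After op 2 (STO M2): stack=[empty] mem=[0,0,18,0]
After op 3 (push 17): stack=[17] mem=[0,0,18,0]
After op 4 (STO M3): stack=[empty] mem=[0,0,18,17]
After op 5 (push 5): stack=[5] mem=[0,0,18,17]
After op 6 (push 10): stack=[5,10] mem=[0,0,18,17]
After op 7 (dup): stack=[5,10,10] mem=[0,0,18,17]
After op 8 (dup): stack=[5,10,10,10] mem=[0,0,18,17]
After op 9 (swap): stack=[5,10,10,10] mem=[0,0,18,17]
After op 10 (push 9): stack=[5,10,10,10,9] mem=[0,0,18,17]
After op 11 (/): stack=[5,10,10,1] mem=[0,0,18,17]
After op 12 (-): stack=[5,10,9] mem=[0,0,18,17]
After op 13 (/): stack=[5,1] mem=[0,0,18,17]
After op 14 (*): stack=[5] mem=[0,0,18,17]
After op 15 (push 18): stack=[5,18] mem=[0,0,18,17]
After op 16 (RCL M2): stack=[5,18,18] mem=[0,0,18,17]
After op 17 (-): stack=[5,0] mem=[0,0,18,17]
After op 18 (push 13): stack=[5,0,13] mem=[0,0,18,17]
After op 19 (STO M1): stack=[5,0] mem=[0,13,18,17]
After op 20 (/): stack=[0] mem=[0,13,18,17]

Answer: 0 13 18 17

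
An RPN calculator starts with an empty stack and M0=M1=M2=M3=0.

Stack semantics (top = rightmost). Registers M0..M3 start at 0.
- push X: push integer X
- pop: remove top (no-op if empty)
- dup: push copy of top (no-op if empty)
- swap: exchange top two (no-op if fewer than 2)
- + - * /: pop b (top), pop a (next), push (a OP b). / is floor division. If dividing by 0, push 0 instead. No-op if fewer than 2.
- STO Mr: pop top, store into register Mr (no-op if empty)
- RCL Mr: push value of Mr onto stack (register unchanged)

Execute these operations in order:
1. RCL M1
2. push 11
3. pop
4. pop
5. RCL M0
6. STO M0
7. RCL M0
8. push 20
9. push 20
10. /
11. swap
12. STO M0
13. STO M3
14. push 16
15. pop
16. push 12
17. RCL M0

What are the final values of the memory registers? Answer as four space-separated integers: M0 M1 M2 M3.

Answer: 0 0 0 1

Derivation:
After op 1 (RCL M1): stack=[0] mem=[0,0,0,0]
After op 2 (push 11): stack=[0,11] mem=[0,0,0,0]
After op 3 (pop): stack=[0] mem=[0,0,0,0]
After op 4 (pop): stack=[empty] mem=[0,0,0,0]
After op 5 (RCL M0): stack=[0] mem=[0,0,0,0]
After op 6 (STO M0): stack=[empty] mem=[0,0,0,0]
After op 7 (RCL M0): stack=[0] mem=[0,0,0,0]
After op 8 (push 20): stack=[0,20] mem=[0,0,0,0]
After op 9 (push 20): stack=[0,20,20] mem=[0,0,0,0]
After op 10 (/): stack=[0,1] mem=[0,0,0,0]
After op 11 (swap): stack=[1,0] mem=[0,0,0,0]
After op 12 (STO M0): stack=[1] mem=[0,0,0,0]
After op 13 (STO M3): stack=[empty] mem=[0,0,0,1]
After op 14 (push 16): stack=[16] mem=[0,0,0,1]
After op 15 (pop): stack=[empty] mem=[0,0,0,1]
After op 16 (push 12): stack=[12] mem=[0,0,0,1]
After op 17 (RCL M0): stack=[12,0] mem=[0,0,0,1]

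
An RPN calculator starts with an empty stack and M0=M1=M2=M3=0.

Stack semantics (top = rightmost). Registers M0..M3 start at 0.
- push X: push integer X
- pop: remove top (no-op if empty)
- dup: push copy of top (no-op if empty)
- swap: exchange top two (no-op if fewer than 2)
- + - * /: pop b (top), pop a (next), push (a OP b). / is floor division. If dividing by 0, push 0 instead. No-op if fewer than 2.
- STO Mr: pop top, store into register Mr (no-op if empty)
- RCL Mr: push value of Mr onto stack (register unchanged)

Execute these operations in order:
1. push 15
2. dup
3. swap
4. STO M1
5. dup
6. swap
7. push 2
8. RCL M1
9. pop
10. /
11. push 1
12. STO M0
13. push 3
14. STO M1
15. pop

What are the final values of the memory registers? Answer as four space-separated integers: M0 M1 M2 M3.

Answer: 1 3 0 0

Derivation:
After op 1 (push 15): stack=[15] mem=[0,0,0,0]
After op 2 (dup): stack=[15,15] mem=[0,0,0,0]
After op 3 (swap): stack=[15,15] mem=[0,0,0,0]
After op 4 (STO M1): stack=[15] mem=[0,15,0,0]
After op 5 (dup): stack=[15,15] mem=[0,15,0,0]
After op 6 (swap): stack=[15,15] mem=[0,15,0,0]
After op 7 (push 2): stack=[15,15,2] mem=[0,15,0,0]
After op 8 (RCL M1): stack=[15,15,2,15] mem=[0,15,0,0]
After op 9 (pop): stack=[15,15,2] mem=[0,15,0,0]
After op 10 (/): stack=[15,7] mem=[0,15,0,0]
After op 11 (push 1): stack=[15,7,1] mem=[0,15,0,0]
After op 12 (STO M0): stack=[15,7] mem=[1,15,0,0]
After op 13 (push 3): stack=[15,7,3] mem=[1,15,0,0]
After op 14 (STO M1): stack=[15,7] mem=[1,3,0,0]
After op 15 (pop): stack=[15] mem=[1,3,0,0]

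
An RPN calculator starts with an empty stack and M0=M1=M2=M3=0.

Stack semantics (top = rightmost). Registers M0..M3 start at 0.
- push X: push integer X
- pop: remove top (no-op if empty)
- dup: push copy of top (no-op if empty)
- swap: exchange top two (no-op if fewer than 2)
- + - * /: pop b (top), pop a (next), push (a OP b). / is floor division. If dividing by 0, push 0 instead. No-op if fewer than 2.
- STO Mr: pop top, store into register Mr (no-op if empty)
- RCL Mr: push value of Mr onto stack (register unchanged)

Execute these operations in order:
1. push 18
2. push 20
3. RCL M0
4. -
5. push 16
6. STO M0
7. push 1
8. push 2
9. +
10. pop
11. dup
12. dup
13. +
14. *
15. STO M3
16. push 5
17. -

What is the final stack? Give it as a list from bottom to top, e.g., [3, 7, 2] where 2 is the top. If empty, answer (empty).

Answer: [13]

Derivation:
After op 1 (push 18): stack=[18] mem=[0,0,0,0]
After op 2 (push 20): stack=[18,20] mem=[0,0,0,0]
After op 3 (RCL M0): stack=[18,20,0] mem=[0,0,0,0]
After op 4 (-): stack=[18,20] mem=[0,0,0,0]
After op 5 (push 16): stack=[18,20,16] mem=[0,0,0,0]
After op 6 (STO M0): stack=[18,20] mem=[16,0,0,0]
After op 7 (push 1): stack=[18,20,1] mem=[16,0,0,0]
After op 8 (push 2): stack=[18,20,1,2] mem=[16,0,0,0]
After op 9 (+): stack=[18,20,3] mem=[16,0,0,0]
After op 10 (pop): stack=[18,20] mem=[16,0,0,0]
After op 11 (dup): stack=[18,20,20] mem=[16,0,0,0]
After op 12 (dup): stack=[18,20,20,20] mem=[16,0,0,0]
After op 13 (+): stack=[18,20,40] mem=[16,0,0,0]
After op 14 (*): stack=[18,800] mem=[16,0,0,0]
After op 15 (STO M3): stack=[18] mem=[16,0,0,800]
After op 16 (push 5): stack=[18,5] mem=[16,0,0,800]
After op 17 (-): stack=[13] mem=[16,0,0,800]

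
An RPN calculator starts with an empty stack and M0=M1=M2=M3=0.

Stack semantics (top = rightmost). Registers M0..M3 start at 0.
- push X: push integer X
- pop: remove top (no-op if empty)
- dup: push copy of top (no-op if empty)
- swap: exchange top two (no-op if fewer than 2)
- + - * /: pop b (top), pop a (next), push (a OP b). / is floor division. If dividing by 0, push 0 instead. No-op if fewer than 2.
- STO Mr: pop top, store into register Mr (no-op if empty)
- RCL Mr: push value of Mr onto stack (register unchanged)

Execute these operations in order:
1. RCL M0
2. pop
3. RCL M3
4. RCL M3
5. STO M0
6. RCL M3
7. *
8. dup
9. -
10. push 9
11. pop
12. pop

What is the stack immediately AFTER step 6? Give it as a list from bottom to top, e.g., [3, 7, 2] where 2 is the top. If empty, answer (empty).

After op 1 (RCL M0): stack=[0] mem=[0,0,0,0]
After op 2 (pop): stack=[empty] mem=[0,0,0,0]
After op 3 (RCL M3): stack=[0] mem=[0,0,0,0]
After op 4 (RCL M3): stack=[0,0] mem=[0,0,0,0]
After op 5 (STO M0): stack=[0] mem=[0,0,0,0]
After op 6 (RCL M3): stack=[0,0] mem=[0,0,0,0]

[0, 0]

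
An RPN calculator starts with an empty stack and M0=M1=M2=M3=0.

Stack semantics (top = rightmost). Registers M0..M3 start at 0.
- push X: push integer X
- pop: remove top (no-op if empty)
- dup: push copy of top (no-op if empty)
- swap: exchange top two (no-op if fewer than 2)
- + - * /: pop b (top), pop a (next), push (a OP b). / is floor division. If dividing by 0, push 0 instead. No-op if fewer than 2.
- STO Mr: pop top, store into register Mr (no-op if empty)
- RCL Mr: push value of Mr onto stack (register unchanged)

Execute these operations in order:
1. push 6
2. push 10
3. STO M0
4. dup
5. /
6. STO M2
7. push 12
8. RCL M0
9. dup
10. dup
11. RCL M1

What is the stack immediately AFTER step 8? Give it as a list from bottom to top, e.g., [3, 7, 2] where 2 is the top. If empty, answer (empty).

After op 1 (push 6): stack=[6] mem=[0,0,0,0]
After op 2 (push 10): stack=[6,10] mem=[0,0,0,0]
After op 3 (STO M0): stack=[6] mem=[10,0,0,0]
After op 4 (dup): stack=[6,6] mem=[10,0,0,0]
After op 5 (/): stack=[1] mem=[10,0,0,0]
After op 6 (STO M2): stack=[empty] mem=[10,0,1,0]
After op 7 (push 12): stack=[12] mem=[10,0,1,0]
After op 8 (RCL M0): stack=[12,10] mem=[10,0,1,0]

[12, 10]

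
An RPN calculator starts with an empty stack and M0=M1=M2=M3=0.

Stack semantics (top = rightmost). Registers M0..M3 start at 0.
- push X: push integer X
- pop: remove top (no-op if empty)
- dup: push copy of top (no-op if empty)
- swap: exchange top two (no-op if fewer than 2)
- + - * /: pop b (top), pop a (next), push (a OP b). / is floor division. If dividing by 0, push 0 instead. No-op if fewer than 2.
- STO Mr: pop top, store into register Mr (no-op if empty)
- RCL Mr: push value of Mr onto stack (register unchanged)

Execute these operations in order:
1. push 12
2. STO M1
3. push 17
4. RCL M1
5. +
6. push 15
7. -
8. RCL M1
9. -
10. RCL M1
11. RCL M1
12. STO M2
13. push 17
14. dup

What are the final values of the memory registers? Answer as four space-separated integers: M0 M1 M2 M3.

After op 1 (push 12): stack=[12] mem=[0,0,0,0]
After op 2 (STO M1): stack=[empty] mem=[0,12,0,0]
After op 3 (push 17): stack=[17] mem=[0,12,0,0]
After op 4 (RCL M1): stack=[17,12] mem=[0,12,0,0]
After op 5 (+): stack=[29] mem=[0,12,0,0]
After op 6 (push 15): stack=[29,15] mem=[0,12,0,0]
After op 7 (-): stack=[14] mem=[0,12,0,0]
After op 8 (RCL M1): stack=[14,12] mem=[0,12,0,0]
After op 9 (-): stack=[2] mem=[0,12,0,0]
After op 10 (RCL M1): stack=[2,12] mem=[0,12,0,0]
After op 11 (RCL M1): stack=[2,12,12] mem=[0,12,0,0]
After op 12 (STO M2): stack=[2,12] mem=[0,12,12,0]
After op 13 (push 17): stack=[2,12,17] mem=[0,12,12,0]
After op 14 (dup): stack=[2,12,17,17] mem=[0,12,12,0]

Answer: 0 12 12 0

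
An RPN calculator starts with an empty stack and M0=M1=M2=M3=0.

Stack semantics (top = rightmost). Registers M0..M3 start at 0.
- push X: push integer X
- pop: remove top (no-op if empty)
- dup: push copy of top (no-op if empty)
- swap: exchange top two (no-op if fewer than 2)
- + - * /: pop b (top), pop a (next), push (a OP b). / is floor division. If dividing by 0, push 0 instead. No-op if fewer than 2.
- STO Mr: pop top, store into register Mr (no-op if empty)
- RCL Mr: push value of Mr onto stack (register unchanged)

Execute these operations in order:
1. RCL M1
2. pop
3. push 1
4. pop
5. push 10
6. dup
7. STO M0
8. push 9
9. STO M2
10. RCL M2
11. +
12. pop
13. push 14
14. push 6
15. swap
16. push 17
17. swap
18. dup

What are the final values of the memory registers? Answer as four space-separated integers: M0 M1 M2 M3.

After op 1 (RCL M1): stack=[0] mem=[0,0,0,0]
After op 2 (pop): stack=[empty] mem=[0,0,0,0]
After op 3 (push 1): stack=[1] mem=[0,0,0,0]
After op 4 (pop): stack=[empty] mem=[0,0,0,0]
After op 5 (push 10): stack=[10] mem=[0,0,0,0]
After op 6 (dup): stack=[10,10] mem=[0,0,0,0]
After op 7 (STO M0): stack=[10] mem=[10,0,0,0]
After op 8 (push 9): stack=[10,9] mem=[10,0,0,0]
After op 9 (STO M2): stack=[10] mem=[10,0,9,0]
After op 10 (RCL M2): stack=[10,9] mem=[10,0,9,0]
After op 11 (+): stack=[19] mem=[10,0,9,0]
After op 12 (pop): stack=[empty] mem=[10,0,9,0]
After op 13 (push 14): stack=[14] mem=[10,0,9,0]
After op 14 (push 6): stack=[14,6] mem=[10,0,9,0]
After op 15 (swap): stack=[6,14] mem=[10,0,9,0]
After op 16 (push 17): stack=[6,14,17] mem=[10,0,9,0]
After op 17 (swap): stack=[6,17,14] mem=[10,0,9,0]
After op 18 (dup): stack=[6,17,14,14] mem=[10,0,9,0]

Answer: 10 0 9 0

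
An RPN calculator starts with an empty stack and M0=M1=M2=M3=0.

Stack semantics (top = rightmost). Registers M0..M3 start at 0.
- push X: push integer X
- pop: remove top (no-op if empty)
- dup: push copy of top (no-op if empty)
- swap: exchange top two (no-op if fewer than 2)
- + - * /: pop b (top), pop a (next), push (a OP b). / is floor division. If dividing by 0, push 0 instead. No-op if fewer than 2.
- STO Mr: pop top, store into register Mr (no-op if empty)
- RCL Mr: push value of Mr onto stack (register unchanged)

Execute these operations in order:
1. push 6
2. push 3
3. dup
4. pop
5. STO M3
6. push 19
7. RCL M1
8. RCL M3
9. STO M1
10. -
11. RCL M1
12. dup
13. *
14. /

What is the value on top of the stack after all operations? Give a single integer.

Answer: 2

Derivation:
After op 1 (push 6): stack=[6] mem=[0,0,0,0]
After op 2 (push 3): stack=[6,3] mem=[0,0,0,0]
After op 3 (dup): stack=[6,3,3] mem=[0,0,0,0]
After op 4 (pop): stack=[6,3] mem=[0,0,0,0]
After op 5 (STO M3): stack=[6] mem=[0,0,0,3]
After op 6 (push 19): stack=[6,19] mem=[0,0,0,3]
After op 7 (RCL M1): stack=[6,19,0] mem=[0,0,0,3]
After op 8 (RCL M3): stack=[6,19,0,3] mem=[0,0,0,3]
After op 9 (STO M1): stack=[6,19,0] mem=[0,3,0,3]
After op 10 (-): stack=[6,19] mem=[0,3,0,3]
After op 11 (RCL M1): stack=[6,19,3] mem=[0,3,0,3]
After op 12 (dup): stack=[6,19,3,3] mem=[0,3,0,3]
After op 13 (*): stack=[6,19,9] mem=[0,3,0,3]
After op 14 (/): stack=[6,2] mem=[0,3,0,3]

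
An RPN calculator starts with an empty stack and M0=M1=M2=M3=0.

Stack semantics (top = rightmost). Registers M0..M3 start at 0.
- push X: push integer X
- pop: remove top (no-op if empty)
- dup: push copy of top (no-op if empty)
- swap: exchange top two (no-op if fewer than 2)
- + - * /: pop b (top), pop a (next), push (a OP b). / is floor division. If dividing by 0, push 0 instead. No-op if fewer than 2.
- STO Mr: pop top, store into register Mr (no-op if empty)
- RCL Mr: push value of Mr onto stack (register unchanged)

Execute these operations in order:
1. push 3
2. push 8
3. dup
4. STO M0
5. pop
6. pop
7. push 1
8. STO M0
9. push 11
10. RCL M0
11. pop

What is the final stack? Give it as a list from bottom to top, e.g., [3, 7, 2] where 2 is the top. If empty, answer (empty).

After op 1 (push 3): stack=[3] mem=[0,0,0,0]
After op 2 (push 8): stack=[3,8] mem=[0,0,0,0]
After op 3 (dup): stack=[3,8,8] mem=[0,0,0,0]
After op 4 (STO M0): stack=[3,8] mem=[8,0,0,0]
After op 5 (pop): stack=[3] mem=[8,0,0,0]
After op 6 (pop): stack=[empty] mem=[8,0,0,0]
After op 7 (push 1): stack=[1] mem=[8,0,0,0]
After op 8 (STO M0): stack=[empty] mem=[1,0,0,0]
After op 9 (push 11): stack=[11] mem=[1,0,0,0]
After op 10 (RCL M0): stack=[11,1] mem=[1,0,0,0]
After op 11 (pop): stack=[11] mem=[1,0,0,0]

Answer: [11]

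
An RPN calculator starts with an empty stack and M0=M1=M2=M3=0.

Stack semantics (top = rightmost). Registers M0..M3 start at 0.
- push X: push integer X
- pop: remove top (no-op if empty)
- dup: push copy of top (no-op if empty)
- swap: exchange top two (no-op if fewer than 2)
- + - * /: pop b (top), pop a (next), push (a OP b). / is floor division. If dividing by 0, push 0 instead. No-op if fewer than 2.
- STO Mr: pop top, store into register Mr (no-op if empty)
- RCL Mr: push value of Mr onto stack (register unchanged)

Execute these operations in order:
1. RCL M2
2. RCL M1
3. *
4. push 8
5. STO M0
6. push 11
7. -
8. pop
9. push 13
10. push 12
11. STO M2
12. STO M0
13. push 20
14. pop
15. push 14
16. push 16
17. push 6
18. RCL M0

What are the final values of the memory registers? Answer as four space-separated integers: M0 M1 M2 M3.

Answer: 13 0 12 0

Derivation:
After op 1 (RCL M2): stack=[0] mem=[0,0,0,0]
After op 2 (RCL M1): stack=[0,0] mem=[0,0,0,0]
After op 3 (*): stack=[0] mem=[0,0,0,0]
After op 4 (push 8): stack=[0,8] mem=[0,0,0,0]
After op 5 (STO M0): stack=[0] mem=[8,0,0,0]
After op 6 (push 11): stack=[0,11] mem=[8,0,0,0]
After op 7 (-): stack=[-11] mem=[8,0,0,0]
After op 8 (pop): stack=[empty] mem=[8,0,0,0]
After op 9 (push 13): stack=[13] mem=[8,0,0,0]
After op 10 (push 12): stack=[13,12] mem=[8,0,0,0]
After op 11 (STO M2): stack=[13] mem=[8,0,12,0]
After op 12 (STO M0): stack=[empty] mem=[13,0,12,0]
After op 13 (push 20): stack=[20] mem=[13,0,12,0]
After op 14 (pop): stack=[empty] mem=[13,0,12,0]
After op 15 (push 14): stack=[14] mem=[13,0,12,0]
After op 16 (push 16): stack=[14,16] mem=[13,0,12,0]
After op 17 (push 6): stack=[14,16,6] mem=[13,0,12,0]
After op 18 (RCL M0): stack=[14,16,6,13] mem=[13,0,12,0]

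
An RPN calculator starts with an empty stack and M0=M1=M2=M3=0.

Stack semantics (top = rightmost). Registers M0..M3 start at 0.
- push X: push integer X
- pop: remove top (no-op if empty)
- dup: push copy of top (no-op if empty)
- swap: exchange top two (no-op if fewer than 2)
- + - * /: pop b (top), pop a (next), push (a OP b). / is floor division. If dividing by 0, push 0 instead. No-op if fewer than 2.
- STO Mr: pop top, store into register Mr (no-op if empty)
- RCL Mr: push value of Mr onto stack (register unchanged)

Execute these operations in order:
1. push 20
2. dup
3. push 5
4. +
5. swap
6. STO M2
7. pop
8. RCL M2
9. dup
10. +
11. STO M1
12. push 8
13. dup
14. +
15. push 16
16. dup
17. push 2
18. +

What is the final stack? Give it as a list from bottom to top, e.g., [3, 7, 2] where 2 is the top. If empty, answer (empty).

Answer: [16, 16, 18]

Derivation:
After op 1 (push 20): stack=[20] mem=[0,0,0,0]
After op 2 (dup): stack=[20,20] mem=[0,0,0,0]
After op 3 (push 5): stack=[20,20,5] mem=[0,0,0,0]
After op 4 (+): stack=[20,25] mem=[0,0,0,0]
After op 5 (swap): stack=[25,20] mem=[0,0,0,0]
After op 6 (STO M2): stack=[25] mem=[0,0,20,0]
After op 7 (pop): stack=[empty] mem=[0,0,20,0]
After op 8 (RCL M2): stack=[20] mem=[0,0,20,0]
After op 9 (dup): stack=[20,20] mem=[0,0,20,0]
After op 10 (+): stack=[40] mem=[0,0,20,0]
After op 11 (STO M1): stack=[empty] mem=[0,40,20,0]
After op 12 (push 8): stack=[8] mem=[0,40,20,0]
After op 13 (dup): stack=[8,8] mem=[0,40,20,0]
After op 14 (+): stack=[16] mem=[0,40,20,0]
After op 15 (push 16): stack=[16,16] mem=[0,40,20,0]
After op 16 (dup): stack=[16,16,16] mem=[0,40,20,0]
After op 17 (push 2): stack=[16,16,16,2] mem=[0,40,20,0]
After op 18 (+): stack=[16,16,18] mem=[0,40,20,0]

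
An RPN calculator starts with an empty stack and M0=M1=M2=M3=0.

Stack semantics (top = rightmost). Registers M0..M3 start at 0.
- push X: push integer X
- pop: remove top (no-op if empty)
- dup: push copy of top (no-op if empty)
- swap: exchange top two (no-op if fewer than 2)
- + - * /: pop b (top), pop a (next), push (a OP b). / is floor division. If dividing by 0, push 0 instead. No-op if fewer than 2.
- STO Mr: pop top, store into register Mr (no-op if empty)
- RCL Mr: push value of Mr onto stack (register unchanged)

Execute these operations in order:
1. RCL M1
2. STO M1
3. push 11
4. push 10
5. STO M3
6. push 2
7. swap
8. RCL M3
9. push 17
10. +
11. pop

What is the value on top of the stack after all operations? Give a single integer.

After op 1 (RCL M1): stack=[0] mem=[0,0,0,0]
After op 2 (STO M1): stack=[empty] mem=[0,0,0,0]
After op 3 (push 11): stack=[11] mem=[0,0,0,0]
After op 4 (push 10): stack=[11,10] mem=[0,0,0,0]
After op 5 (STO M3): stack=[11] mem=[0,0,0,10]
After op 6 (push 2): stack=[11,2] mem=[0,0,0,10]
After op 7 (swap): stack=[2,11] mem=[0,0,0,10]
After op 8 (RCL M3): stack=[2,11,10] mem=[0,0,0,10]
After op 9 (push 17): stack=[2,11,10,17] mem=[0,0,0,10]
After op 10 (+): stack=[2,11,27] mem=[0,0,0,10]
After op 11 (pop): stack=[2,11] mem=[0,0,0,10]

Answer: 11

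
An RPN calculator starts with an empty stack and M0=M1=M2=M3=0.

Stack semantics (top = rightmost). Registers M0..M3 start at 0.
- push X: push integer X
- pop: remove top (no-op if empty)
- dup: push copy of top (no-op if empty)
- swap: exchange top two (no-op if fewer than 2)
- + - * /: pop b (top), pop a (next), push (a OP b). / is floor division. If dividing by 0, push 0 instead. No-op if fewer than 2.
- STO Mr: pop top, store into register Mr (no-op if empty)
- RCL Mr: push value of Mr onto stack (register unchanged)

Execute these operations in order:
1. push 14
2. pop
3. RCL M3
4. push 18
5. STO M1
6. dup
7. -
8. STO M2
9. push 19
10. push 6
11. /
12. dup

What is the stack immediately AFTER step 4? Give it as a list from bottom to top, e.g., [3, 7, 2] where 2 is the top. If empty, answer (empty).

After op 1 (push 14): stack=[14] mem=[0,0,0,0]
After op 2 (pop): stack=[empty] mem=[0,0,0,0]
After op 3 (RCL M3): stack=[0] mem=[0,0,0,0]
After op 4 (push 18): stack=[0,18] mem=[0,0,0,0]

[0, 18]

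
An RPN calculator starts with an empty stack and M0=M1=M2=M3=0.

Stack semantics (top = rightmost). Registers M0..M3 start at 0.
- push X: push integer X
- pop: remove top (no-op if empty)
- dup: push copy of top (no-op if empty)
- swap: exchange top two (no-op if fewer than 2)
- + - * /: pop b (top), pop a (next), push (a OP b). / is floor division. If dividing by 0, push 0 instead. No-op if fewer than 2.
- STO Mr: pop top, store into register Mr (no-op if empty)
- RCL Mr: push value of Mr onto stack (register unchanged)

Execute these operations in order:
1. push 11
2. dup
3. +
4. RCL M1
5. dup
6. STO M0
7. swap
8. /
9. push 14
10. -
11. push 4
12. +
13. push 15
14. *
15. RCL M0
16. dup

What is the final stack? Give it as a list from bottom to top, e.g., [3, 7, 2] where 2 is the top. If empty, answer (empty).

After op 1 (push 11): stack=[11] mem=[0,0,0,0]
After op 2 (dup): stack=[11,11] mem=[0,0,0,0]
After op 3 (+): stack=[22] mem=[0,0,0,0]
After op 4 (RCL M1): stack=[22,0] mem=[0,0,0,0]
After op 5 (dup): stack=[22,0,0] mem=[0,0,0,0]
After op 6 (STO M0): stack=[22,0] mem=[0,0,0,0]
After op 7 (swap): stack=[0,22] mem=[0,0,0,0]
After op 8 (/): stack=[0] mem=[0,0,0,0]
After op 9 (push 14): stack=[0,14] mem=[0,0,0,0]
After op 10 (-): stack=[-14] mem=[0,0,0,0]
After op 11 (push 4): stack=[-14,4] mem=[0,0,0,0]
After op 12 (+): stack=[-10] mem=[0,0,0,0]
After op 13 (push 15): stack=[-10,15] mem=[0,0,0,0]
After op 14 (*): stack=[-150] mem=[0,0,0,0]
After op 15 (RCL M0): stack=[-150,0] mem=[0,0,0,0]
After op 16 (dup): stack=[-150,0,0] mem=[0,0,0,0]

Answer: [-150, 0, 0]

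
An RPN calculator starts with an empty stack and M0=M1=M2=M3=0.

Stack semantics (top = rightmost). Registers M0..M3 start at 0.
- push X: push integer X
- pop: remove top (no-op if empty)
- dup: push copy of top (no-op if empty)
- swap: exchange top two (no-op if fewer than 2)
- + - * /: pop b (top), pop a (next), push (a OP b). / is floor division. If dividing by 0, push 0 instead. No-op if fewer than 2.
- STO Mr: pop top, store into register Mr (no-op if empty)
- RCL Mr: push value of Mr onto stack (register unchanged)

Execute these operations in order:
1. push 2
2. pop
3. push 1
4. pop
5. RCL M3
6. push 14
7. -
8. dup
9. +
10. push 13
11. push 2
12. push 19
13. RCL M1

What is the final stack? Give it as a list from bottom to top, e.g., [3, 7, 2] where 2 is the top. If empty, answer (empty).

After op 1 (push 2): stack=[2] mem=[0,0,0,0]
After op 2 (pop): stack=[empty] mem=[0,0,0,0]
After op 3 (push 1): stack=[1] mem=[0,0,0,0]
After op 4 (pop): stack=[empty] mem=[0,0,0,0]
After op 5 (RCL M3): stack=[0] mem=[0,0,0,0]
After op 6 (push 14): stack=[0,14] mem=[0,0,0,0]
After op 7 (-): stack=[-14] mem=[0,0,0,0]
After op 8 (dup): stack=[-14,-14] mem=[0,0,0,0]
After op 9 (+): stack=[-28] mem=[0,0,0,0]
After op 10 (push 13): stack=[-28,13] mem=[0,0,0,0]
After op 11 (push 2): stack=[-28,13,2] mem=[0,0,0,0]
After op 12 (push 19): stack=[-28,13,2,19] mem=[0,0,0,0]
After op 13 (RCL M1): stack=[-28,13,2,19,0] mem=[0,0,0,0]

Answer: [-28, 13, 2, 19, 0]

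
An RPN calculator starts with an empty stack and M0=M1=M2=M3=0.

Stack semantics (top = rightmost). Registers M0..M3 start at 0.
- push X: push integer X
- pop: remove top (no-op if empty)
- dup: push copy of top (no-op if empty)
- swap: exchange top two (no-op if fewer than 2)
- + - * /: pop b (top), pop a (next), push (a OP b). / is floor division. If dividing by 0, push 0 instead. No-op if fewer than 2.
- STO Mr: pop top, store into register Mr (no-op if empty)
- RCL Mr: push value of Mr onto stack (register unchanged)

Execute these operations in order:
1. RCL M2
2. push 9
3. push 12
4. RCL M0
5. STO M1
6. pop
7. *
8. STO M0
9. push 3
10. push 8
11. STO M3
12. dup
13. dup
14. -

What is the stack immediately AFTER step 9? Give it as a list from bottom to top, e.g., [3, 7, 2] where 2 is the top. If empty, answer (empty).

After op 1 (RCL M2): stack=[0] mem=[0,0,0,0]
After op 2 (push 9): stack=[0,9] mem=[0,0,0,0]
After op 3 (push 12): stack=[0,9,12] mem=[0,0,0,0]
After op 4 (RCL M0): stack=[0,9,12,0] mem=[0,0,0,0]
After op 5 (STO M1): stack=[0,9,12] mem=[0,0,0,0]
After op 6 (pop): stack=[0,9] mem=[0,0,0,0]
After op 7 (*): stack=[0] mem=[0,0,0,0]
After op 8 (STO M0): stack=[empty] mem=[0,0,0,0]
After op 9 (push 3): stack=[3] mem=[0,0,0,0]

[3]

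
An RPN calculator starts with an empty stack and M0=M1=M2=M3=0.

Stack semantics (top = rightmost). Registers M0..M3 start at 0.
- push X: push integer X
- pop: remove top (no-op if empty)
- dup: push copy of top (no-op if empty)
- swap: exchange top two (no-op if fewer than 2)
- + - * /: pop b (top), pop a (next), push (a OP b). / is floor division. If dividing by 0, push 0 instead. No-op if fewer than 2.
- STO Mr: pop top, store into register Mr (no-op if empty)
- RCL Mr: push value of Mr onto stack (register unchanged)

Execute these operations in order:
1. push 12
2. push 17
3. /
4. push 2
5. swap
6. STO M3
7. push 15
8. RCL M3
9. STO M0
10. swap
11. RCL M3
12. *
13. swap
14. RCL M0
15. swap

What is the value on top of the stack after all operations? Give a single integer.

After op 1 (push 12): stack=[12] mem=[0,0,0,0]
After op 2 (push 17): stack=[12,17] mem=[0,0,0,0]
After op 3 (/): stack=[0] mem=[0,0,0,0]
After op 4 (push 2): stack=[0,2] mem=[0,0,0,0]
After op 5 (swap): stack=[2,0] mem=[0,0,0,0]
After op 6 (STO M3): stack=[2] mem=[0,0,0,0]
After op 7 (push 15): stack=[2,15] mem=[0,0,0,0]
After op 8 (RCL M3): stack=[2,15,0] mem=[0,0,0,0]
After op 9 (STO M0): stack=[2,15] mem=[0,0,0,0]
After op 10 (swap): stack=[15,2] mem=[0,0,0,0]
After op 11 (RCL M3): stack=[15,2,0] mem=[0,0,0,0]
After op 12 (*): stack=[15,0] mem=[0,0,0,0]
After op 13 (swap): stack=[0,15] mem=[0,0,0,0]
After op 14 (RCL M0): stack=[0,15,0] mem=[0,0,0,0]
After op 15 (swap): stack=[0,0,15] mem=[0,0,0,0]

Answer: 15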